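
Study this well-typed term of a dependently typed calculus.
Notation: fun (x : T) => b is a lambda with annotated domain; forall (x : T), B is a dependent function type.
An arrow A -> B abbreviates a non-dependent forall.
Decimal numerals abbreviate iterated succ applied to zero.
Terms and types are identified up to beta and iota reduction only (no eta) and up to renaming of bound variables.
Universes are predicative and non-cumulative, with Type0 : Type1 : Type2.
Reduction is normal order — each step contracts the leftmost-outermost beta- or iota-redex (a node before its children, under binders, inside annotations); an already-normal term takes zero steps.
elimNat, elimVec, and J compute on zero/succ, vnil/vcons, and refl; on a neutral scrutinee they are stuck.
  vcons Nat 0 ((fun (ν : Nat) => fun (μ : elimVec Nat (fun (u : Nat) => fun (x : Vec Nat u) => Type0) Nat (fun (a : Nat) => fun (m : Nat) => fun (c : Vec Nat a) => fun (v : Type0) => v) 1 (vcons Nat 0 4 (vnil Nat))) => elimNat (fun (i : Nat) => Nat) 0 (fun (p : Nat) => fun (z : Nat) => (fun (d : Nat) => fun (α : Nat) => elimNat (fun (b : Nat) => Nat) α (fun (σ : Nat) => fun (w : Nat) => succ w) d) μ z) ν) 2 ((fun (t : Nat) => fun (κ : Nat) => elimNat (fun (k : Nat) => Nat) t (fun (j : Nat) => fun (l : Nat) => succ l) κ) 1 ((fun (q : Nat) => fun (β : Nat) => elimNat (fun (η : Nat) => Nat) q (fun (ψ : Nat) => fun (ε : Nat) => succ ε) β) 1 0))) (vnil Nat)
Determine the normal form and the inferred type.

resulting normal form:
  vcons Nat 0 4 (vnil Nat)
the term's type:
  Vec Nat 1
observation: 45 normal-order steps normalize the term, beginning with a beta-redex.


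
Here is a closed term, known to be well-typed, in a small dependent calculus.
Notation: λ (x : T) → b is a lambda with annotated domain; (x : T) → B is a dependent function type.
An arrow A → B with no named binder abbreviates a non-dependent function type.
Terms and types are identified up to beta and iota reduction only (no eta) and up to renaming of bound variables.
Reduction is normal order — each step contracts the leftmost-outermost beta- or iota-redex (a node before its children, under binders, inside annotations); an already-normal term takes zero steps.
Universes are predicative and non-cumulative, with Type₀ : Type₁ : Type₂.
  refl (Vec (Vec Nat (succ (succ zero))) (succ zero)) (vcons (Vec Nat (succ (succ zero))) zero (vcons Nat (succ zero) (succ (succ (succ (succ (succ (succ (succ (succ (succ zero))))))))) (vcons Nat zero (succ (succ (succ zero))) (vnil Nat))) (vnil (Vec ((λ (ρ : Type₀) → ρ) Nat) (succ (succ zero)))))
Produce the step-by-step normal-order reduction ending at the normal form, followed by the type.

normal-order reduction:
  refl (Vec (Vec Nat (succ (succ zero))) (succ zero)) (vcons (Vec Nat (succ (succ zero))) zero (vcons Nat (succ zero) (succ (succ (succ (succ (succ (succ (succ (succ (succ zero))))))))) (vcons Nat zero (succ (succ (succ zero))) (vnil Nat))) (vnil (Vec ((λ (ρ : Type₀) → ρ) Nat) (succ (succ zero)))))
  ~> refl (Vec (Vec Nat (succ (succ zero))) (succ zero)) (vcons (Vec Nat (succ (succ zero))) zero (vcons Nat (succ zero) (succ (succ (succ (succ (succ (succ (succ (succ (succ zero))))))))) (vcons Nat zero (succ (succ (succ zero))) (vnil Nat))) (vnil (Vec Nat (succ (succ zero)))))
the term's type:
  Eq (Vec (Vec Nat (succ (succ zero))) (succ zero)) (vcons (Vec Nat (succ (succ zero))) zero (vcons Nat (succ zero) (succ (succ (succ (succ (succ (succ (succ (succ (succ zero))))))))) (vcons Nat zero (succ (succ (succ zero))) (vnil Nat))) (vnil (Vec Nat (succ (succ zero))))) (vcons (Vec Nat (succ (succ zero))) zero (vcons Nat (succ zero) (succ (succ (succ (succ (succ (succ (succ (succ (succ zero))))))))) (vcons Nat zero (succ (succ (succ zero))) (vnil Nat))) (vnil (Vec Nat (succ (succ zero)))))


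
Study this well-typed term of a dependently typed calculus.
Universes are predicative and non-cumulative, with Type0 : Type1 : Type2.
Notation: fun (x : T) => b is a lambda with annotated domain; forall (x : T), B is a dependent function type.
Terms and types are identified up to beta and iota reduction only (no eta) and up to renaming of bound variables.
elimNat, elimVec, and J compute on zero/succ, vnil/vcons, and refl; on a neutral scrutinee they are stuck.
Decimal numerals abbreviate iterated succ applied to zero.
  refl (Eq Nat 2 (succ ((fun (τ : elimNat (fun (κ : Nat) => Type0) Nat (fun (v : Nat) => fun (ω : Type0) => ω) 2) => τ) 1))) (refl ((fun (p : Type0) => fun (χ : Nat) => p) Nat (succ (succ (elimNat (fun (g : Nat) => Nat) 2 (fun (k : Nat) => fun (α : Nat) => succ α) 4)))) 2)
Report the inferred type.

the term's type:
  Eq (Eq Nat 2 2) (refl Nat 2) (refl Nat 2)


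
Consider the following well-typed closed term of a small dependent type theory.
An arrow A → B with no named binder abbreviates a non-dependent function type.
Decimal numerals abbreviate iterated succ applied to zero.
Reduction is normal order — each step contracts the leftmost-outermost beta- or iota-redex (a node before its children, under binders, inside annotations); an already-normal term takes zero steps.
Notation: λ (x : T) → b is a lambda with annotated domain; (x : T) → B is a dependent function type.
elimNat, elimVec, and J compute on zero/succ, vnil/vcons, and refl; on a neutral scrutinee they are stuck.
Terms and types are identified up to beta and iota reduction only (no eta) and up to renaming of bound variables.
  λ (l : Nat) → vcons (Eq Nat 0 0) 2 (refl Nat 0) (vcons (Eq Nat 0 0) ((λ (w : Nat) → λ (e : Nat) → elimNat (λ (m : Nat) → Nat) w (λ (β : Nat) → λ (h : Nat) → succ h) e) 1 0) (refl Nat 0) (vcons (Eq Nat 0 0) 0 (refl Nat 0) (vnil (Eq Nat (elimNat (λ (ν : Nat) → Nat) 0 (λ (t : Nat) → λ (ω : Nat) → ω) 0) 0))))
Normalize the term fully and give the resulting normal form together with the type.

normal form:
  λ (l : Nat) → vcons (Eq Nat 0 0) 2 (refl Nat 0) (vcons (Eq Nat 0 0) 1 (refl Nat 0) (vcons (Eq Nat 0 0) 0 (refl Nat 0) (vnil (Eq Nat 0 0))))
the term's type:
  Nat → Vec (Eq Nat 0 0) 3
observation: reduction starts at a beta-redex, and 4 normal-order steps reach the normal form.


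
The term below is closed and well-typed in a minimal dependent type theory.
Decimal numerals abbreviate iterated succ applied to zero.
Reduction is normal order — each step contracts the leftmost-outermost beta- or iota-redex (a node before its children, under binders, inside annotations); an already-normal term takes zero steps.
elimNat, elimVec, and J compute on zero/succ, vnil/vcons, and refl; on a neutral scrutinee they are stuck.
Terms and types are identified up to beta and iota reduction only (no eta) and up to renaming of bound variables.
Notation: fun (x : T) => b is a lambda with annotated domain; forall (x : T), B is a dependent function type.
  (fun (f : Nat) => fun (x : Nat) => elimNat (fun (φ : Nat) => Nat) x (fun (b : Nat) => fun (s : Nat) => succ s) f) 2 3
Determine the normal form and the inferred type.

resulting normal form:
  5
inferred type:
  Nat
observation: the term reaches its normal form after 9 normal-order steps.


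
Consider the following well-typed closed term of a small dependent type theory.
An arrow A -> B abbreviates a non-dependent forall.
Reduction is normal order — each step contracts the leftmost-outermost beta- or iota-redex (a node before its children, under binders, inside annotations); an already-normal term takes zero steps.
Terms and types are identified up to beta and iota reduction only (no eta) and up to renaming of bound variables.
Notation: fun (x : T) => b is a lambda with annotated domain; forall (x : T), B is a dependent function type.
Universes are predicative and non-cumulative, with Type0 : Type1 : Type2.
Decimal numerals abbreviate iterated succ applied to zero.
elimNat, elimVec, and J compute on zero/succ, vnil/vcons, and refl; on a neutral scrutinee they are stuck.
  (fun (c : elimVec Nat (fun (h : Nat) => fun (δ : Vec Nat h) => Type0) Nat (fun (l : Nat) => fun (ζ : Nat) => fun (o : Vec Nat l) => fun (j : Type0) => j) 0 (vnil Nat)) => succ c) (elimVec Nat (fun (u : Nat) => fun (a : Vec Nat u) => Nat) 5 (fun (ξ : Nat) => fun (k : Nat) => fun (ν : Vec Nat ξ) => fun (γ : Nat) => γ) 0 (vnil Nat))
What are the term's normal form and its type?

normal form:
  6
type:
  Nat


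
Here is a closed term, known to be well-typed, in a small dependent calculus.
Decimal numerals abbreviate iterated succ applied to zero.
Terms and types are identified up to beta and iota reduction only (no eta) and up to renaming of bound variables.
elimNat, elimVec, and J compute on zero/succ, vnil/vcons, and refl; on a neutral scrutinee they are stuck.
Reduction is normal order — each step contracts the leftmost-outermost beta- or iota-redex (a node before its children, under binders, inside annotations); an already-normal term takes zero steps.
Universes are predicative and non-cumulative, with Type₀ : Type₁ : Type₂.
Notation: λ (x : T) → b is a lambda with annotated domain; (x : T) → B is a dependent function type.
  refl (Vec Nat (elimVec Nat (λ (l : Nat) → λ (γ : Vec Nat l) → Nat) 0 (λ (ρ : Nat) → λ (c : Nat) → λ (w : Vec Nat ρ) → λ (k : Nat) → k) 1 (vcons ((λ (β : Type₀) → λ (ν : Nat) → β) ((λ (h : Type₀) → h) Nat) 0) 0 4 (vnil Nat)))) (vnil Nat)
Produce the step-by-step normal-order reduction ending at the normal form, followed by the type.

normal-order reduction sequence:
  refl (Vec Nat (elimVec Nat (λ (l : Nat) → λ (γ : Vec Nat l) → Nat) 0 (λ (ρ : Nat) → λ (c : Nat) → λ (w : Vec Nat ρ) → λ (k : Nat) → k) 1 (vcons ((λ (β : Type₀) → λ (ν : Nat) → β) ((λ (h : Type₀) → h) Nat) 0) 0 4 (vnil Nat)))) (vnil Nat)
  ~> refl (Vec Nat ((λ (l : Nat) → λ (γ : Nat) → λ (ρ : Vec Nat l) → λ (c : Nat) → c) 0 4 (vnil Nat) (elimVec Nat (λ (w : Nat) → λ (k : Vec Nat w) → Nat) 0 (λ (β : Nat) → λ (ν : Nat) → λ (h : Vec Nat β) → λ (ε : Nat) → ε) 0 (vnil Nat)))) (vnil Nat)
  ~> refl (Vec Nat ((λ (l : Nat) → λ (γ : Vec Nat 0) → λ (ρ : Nat) → ρ) 4 (vnil Nat) (elimVec Nat (λ (c : Nat) → λ (w : Vec Nat c) → Nat) 0 (λ (k : Nat) → λ (β : Nat) → λ (ν : Vec Nat k) → λ (h : Nat) → h) 0 (vnil Nat)))) (vnil Nat)
  ~> refl (Vec Nat ((λ (l : Vec Nat 0) → λ (γ : Nat) → γ) (vnil Nat) (elimVec Nat (λ (ρ : Nat) → λ (c : Vec Nat ρ) → Nat) 0 (λ (w : Nat) → λ (k : Nat) → λ (β : Vec Nat w) → λ (ν : Nat) → ν) 0 (vnil Nat)))) (vnil Nat)
  ~> refl (Vec Nat ((λ (l : Nat) → l) (elimVec Nat (λ (γ : Nat) → λ (ρ : Vec Nat γ) → Nat) 0 (λ (c : Nat) → λ (w : Nat) → λ (k : Vec Nat c) → λ (β : Nat) → β) 0 (vnil Nat)))) (vnil Nat)
  ~> refl (Vec Nat (elimVec Nat (λ (l : Nat) → λ (γ : Vec Nat l) → Nat) 0 (λ (ρ : Nat) → λ (c : Nat) → λ (w : Vec Nat ρ) → λ (k : Nat) → k) 0 (vnil Nat))) (vnil Nat)
  ~> refl (Vec Nat 0) (vnil Nat)
type:
  Eq (Vec Nat 0) (vnil Nat) (vnil Nat)


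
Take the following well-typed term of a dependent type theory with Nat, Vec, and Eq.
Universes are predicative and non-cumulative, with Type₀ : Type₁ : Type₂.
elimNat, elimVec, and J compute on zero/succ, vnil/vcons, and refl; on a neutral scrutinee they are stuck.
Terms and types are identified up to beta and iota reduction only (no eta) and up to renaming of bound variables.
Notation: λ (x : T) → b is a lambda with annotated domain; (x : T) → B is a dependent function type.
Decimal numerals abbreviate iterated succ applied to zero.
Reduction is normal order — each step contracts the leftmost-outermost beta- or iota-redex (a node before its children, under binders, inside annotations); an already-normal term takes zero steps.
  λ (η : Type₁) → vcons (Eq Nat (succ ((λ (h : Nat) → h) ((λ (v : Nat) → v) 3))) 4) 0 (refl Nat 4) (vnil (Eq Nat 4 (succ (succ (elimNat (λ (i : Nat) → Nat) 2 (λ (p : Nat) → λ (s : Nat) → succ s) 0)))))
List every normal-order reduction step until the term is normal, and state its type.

normal-order reduction:
  λ (η : Type₁) → vcons (Eq Nat (succ ((λ (h : Nat) → h) ((λ (v : Nat) → v) 3))) 4) 0 (refl Nat 4) (vnil (Eq Nat 4 (succ (succ (elimNat (λ (i : Nat) → Nat) 2 (λ (p : Nat) → λ (s : Nat) → succ s) 0)))))
  ~> λ (η : Type₁) → vcons (Eq Nat (succ ((λ (h : Nat) → h) 3)) 4) 0 (refl Nat 4) (vnil (Eq Nat 4 (succ (succ (elimNat (λ (v : Nat) → Nat) 2 (λ (i : Nat) → λ (p : Nat) → succ p) 0)))))
  ~> λ (η : Type₁) → vcons (Eq Nat 4 4) 0 (refl Nat 4) (vnil (Eq Nat 4 (succ (succ (elimNat (λ (h : Nat) → Nat) 2 (λ (v : Nat) → λ (i : Nat) → succ i) 0)))))
  ~> λ (η : Type₁) → vcons (Eq Nat 4 4) 0 (refl Nat 4) (vnil (Eq Nat 4 4))
inferred type:
  (η : Type₁) → Vec (Eq Nat 4 4) 1


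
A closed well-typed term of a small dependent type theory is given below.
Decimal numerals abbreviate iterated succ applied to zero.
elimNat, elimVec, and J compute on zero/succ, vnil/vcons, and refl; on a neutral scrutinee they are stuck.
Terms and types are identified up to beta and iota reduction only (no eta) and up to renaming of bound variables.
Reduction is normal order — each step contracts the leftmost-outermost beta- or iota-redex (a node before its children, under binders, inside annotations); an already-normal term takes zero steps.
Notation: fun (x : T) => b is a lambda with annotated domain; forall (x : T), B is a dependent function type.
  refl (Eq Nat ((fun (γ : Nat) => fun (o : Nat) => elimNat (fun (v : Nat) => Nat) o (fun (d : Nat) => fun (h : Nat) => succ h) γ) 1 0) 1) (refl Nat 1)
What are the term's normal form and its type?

normal form:
  refl (Eq Nat 1 1) (refl Nat 1)
inferred type:
  Eq (Eq Nat 1 1) (refl Nat 1) (refl Nat 1)


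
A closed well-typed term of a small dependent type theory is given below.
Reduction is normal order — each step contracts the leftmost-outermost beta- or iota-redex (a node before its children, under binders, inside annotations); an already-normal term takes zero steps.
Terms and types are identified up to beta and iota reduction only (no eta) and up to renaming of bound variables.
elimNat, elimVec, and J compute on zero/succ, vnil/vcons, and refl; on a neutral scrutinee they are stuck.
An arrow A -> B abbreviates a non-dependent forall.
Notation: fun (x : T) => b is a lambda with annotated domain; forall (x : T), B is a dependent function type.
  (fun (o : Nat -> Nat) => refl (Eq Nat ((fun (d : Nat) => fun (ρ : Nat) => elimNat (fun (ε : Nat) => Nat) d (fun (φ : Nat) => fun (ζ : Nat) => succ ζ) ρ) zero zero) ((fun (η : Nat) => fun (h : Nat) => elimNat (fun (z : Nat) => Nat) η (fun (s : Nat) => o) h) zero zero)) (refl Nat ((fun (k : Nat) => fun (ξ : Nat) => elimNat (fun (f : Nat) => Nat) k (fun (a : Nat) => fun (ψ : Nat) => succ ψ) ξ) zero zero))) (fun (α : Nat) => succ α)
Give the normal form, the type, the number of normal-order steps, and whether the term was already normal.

reduced normal form:
  refl (Eq Nat zero zero) (refl Nat zero)
type:
  Eq (Eq Nat zero zero) (refl Nat zero) (refl Nat zero)
reduction steps (normal order): 10
term was already normal: no
first redex: a beta-redex


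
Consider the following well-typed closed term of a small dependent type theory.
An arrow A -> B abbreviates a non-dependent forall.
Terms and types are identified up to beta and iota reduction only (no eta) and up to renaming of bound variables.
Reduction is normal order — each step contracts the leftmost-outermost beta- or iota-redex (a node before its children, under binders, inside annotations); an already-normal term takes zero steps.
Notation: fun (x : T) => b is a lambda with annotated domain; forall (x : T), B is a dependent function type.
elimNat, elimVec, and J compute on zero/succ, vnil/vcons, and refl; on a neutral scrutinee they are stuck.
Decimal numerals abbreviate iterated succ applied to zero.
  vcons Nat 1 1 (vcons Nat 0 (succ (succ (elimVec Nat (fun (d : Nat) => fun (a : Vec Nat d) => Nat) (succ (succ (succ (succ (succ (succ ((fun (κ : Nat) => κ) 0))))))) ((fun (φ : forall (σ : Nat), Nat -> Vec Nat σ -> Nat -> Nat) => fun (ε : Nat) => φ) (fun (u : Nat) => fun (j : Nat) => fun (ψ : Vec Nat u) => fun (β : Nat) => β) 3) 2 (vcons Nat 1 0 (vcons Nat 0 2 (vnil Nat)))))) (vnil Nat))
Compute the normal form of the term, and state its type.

normal form:
  vcons Nat 1 1 (vcons Nat 0 8 (vnil Nat))
the term's type:
  Vec Nat 2
observation: the term reaches its normal form after 16 normal-order steps.


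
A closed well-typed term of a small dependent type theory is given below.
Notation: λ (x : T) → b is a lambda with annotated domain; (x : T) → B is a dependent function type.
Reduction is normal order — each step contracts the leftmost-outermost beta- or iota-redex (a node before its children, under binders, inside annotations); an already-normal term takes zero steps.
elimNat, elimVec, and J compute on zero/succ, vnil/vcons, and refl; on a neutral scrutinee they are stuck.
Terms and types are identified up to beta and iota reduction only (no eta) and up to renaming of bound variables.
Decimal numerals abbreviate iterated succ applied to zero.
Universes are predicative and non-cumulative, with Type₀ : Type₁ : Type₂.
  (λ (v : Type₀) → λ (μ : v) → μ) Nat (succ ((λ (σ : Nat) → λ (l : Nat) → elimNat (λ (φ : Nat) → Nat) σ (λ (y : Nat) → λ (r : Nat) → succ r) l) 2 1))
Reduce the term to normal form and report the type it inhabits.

resulting normal form:
  4
the term's type:
  Nat
observation: normalization takes exactly 8 steps under the normal-order strategy.


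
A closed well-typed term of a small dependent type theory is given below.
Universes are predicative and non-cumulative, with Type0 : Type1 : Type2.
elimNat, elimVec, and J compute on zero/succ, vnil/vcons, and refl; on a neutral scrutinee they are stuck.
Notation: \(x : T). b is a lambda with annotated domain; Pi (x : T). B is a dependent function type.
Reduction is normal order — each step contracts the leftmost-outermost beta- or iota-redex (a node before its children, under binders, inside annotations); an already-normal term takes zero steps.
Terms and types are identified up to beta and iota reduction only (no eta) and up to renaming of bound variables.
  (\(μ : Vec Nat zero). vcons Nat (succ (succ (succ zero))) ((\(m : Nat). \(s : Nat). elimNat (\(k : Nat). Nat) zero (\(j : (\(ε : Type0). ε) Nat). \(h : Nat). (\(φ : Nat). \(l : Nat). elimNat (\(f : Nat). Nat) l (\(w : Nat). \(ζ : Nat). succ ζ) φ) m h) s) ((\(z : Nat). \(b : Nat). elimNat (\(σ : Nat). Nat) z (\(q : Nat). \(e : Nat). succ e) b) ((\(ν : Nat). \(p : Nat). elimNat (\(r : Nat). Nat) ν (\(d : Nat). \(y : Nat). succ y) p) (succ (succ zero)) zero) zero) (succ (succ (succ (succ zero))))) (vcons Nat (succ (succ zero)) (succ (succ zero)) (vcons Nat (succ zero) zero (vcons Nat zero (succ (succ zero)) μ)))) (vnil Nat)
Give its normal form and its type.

normal form:
  vcons Nat (succ (succ (succ zero))) (succ (succ (succ (succ (succ (succ (succ (succ zero)))))))) (vcons Nat (succ (succ zero)) (succ (succ zero)) (vcons Nat (succ zero) zero (vcons Nat zero (succ (succ zero)) (vnil Nat))))
inferred type:
  Vec Nat (succ (succ (succ (succ zero))))
observation: contracting a beta-redex first, the term normalizes in 76 steps.


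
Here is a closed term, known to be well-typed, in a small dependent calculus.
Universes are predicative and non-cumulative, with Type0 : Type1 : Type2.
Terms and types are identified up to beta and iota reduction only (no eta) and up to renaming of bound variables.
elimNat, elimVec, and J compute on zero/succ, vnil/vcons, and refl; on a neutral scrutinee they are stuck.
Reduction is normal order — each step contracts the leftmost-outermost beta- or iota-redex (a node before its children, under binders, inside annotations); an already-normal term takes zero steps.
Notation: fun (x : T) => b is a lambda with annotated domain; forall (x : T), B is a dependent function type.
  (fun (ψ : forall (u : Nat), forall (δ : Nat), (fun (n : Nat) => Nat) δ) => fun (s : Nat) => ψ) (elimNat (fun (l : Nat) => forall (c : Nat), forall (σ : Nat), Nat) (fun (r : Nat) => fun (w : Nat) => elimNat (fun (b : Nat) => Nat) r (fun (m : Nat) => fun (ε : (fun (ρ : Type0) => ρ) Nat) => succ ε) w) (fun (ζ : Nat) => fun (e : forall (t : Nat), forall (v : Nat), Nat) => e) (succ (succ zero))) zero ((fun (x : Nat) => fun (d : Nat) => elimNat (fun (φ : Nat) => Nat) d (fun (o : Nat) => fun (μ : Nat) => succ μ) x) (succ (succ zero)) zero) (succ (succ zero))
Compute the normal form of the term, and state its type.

resulting normal form:
  succ (succ (succ (succ zero)))
inferred type:
  Nat


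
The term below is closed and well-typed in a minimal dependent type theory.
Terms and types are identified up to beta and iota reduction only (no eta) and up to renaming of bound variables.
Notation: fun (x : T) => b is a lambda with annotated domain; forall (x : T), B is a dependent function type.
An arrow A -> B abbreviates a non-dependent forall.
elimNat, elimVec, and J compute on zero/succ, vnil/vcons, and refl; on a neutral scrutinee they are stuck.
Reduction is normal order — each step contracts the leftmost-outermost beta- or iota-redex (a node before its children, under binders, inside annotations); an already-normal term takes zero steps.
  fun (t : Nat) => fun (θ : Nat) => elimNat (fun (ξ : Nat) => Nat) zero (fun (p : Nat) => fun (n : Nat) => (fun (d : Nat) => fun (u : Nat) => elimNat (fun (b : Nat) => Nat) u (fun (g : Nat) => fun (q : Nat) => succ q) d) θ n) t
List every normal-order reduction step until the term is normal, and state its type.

normal-order reduction:
  fun (t : Nat) => fun (θ : Nat) => elimNat (fun (ξ : Nat) => Nat) zero (fun (p : Nat) => fun (n : Nat) => (fun (d : Nat) => fun (u : Nat) => elimNat (fun (b : Nat) => Nat) u (fun (g : Nat) => fun (q : Nat) => succ q) d) θ n) t
  ~> fun (t : Nat) => fun (θ : Nat) => elimNat (fun (ξ : Nat) => Nat) zero (fun (p : Nat) => fun (n : Nat) => (fun (d : Nat) => elimNat (fun (u : Nat) => Nat) d (fun (b : Nat) => fun (g : Nat) => succ g) θ) n) t
  ~> fun (t : Nat) => fun (θ : Nat) => elimNat (fun (ξ : Nat) => Nat) zero (fun (p : Nat) => fun (n : Nat) => elimNat (fun (d : Nat) => Nat) n (fun (u : Nat) => fun (b : Nat) => succ b) θ) t
type:
  Nat -> Nat -> Nat


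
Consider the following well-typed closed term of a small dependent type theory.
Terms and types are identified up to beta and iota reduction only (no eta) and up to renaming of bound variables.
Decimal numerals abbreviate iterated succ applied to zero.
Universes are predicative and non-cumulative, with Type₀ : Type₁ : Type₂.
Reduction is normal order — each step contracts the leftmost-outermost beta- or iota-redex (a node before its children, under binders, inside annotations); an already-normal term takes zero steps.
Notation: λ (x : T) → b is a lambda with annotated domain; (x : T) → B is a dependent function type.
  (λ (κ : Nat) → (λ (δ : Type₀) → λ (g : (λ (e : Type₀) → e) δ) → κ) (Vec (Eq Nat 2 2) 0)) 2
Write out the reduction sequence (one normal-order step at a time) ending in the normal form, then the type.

normal-order reduction:
  (λ (κ : Nat) → (λ (δ : Type₀) → λ (g : (λ (e : Type₀) → e) δ) → κ) (Vec (Eq Nat 2 2) 0)) 2
  ~> (λ (κ : Type₀) → λ (δ : (λ (g : Type₀) → g) κ) → 2) (Vec (Eq Nat 2 2) 0)
  ~> λ (κ : (λ (δ : Type₀) → δ) (Vec (Eq Nat 2 2) 0)) → 2
  ~> λ (κ : Vec (Eq Nat 2 2) 0) → 2
inferred type:
  (κ : Vec (Eq Nat 2 2) 0) → Nat


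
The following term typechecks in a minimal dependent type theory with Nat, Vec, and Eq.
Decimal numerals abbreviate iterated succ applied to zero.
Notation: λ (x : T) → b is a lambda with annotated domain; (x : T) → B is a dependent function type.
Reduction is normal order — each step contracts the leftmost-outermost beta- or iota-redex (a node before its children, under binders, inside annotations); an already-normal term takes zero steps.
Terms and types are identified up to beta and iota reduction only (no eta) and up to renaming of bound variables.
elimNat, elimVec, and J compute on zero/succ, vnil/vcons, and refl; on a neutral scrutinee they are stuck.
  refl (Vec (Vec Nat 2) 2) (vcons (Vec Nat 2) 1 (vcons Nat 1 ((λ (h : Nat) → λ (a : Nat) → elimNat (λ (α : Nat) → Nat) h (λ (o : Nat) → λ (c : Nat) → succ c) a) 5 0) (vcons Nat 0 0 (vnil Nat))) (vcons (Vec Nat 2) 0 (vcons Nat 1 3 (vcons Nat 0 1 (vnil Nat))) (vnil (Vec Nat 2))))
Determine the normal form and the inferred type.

resulting normal form:
  refl (Vec (Vec Nat 2) 2) (vcons (Vec Nat 2) 1 (vcons Nat 1 5 (vcons Nat 0 0 (vnil Nat))) (vcons (Vec Nat 2) 0 (vcons Nat 1 3 (vcons Nat 0 1 (vnil Nat))) (vnil (Vec Nat 2))))
type:
  Eq (Vec (Vec Nat 2) 2) (vcons (Vec Nat 2) 1 (vcons Nat 1 5 (vcons Nat 0 0 (vnil Nat))) (vcons (Vec Nat 2) 0 (vcons Nat 1 3 (vcons Nat 0 1 (vnil Nat))) (vnil (Vec Nat 2)))) (vcons (Vec Nat 2) 1 (vcons Nat 1 5 (vcons Nat 0 0 (vnil Nat))) (vcons (Vec Nat 2) 0 (vcons Nat 1 3 (vcons Nat 0 1 (vnil Nat))) (vnil (Vec Nat 2))))


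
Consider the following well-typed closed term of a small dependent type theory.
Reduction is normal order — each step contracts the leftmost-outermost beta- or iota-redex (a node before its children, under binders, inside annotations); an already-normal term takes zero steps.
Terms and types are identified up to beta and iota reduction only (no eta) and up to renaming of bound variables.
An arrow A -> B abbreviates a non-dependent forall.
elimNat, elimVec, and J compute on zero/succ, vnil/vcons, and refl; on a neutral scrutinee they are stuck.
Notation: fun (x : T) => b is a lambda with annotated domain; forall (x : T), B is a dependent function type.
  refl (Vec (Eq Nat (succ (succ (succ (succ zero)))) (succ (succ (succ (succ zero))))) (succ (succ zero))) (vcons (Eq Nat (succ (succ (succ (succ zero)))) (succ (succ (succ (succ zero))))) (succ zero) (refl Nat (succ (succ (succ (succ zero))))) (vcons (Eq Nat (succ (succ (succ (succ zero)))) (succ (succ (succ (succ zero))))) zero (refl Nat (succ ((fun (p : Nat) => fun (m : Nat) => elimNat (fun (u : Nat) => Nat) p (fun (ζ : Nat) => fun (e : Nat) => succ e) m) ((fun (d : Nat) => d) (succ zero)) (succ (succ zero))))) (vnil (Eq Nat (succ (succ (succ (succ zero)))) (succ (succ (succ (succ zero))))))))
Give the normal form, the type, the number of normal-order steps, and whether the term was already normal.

resulting normal form:
  refl (Vec (Eq Nat (succ (succ (succ (succ zero)))) (succ (succ (succ (succ zero))))) (succ (succ zero))) (vcons (Eq Nat (succ (succ (succ (succ zero)))) (succ (succ (succ (succ zero))))) (succ zero) (refl Nat (succ (succ (succ (succ zero))))) (vcons (Eq Nat (succ (succ (succ (succ zero)))) (succ (succ (succ (succ zero))))) zero (refl Nat (succ (succ (succ (succ zero))))) (vnil (Eq Nat (succ (succ (succ (succ zero)))) (succ (succ (succ (succ zero))))))))
the term's type:
  Eq (Vec (Eq Nat (succ (succ (succ (succ zero)))) (succ (succ (succ (succ zero))))) (succ (succ zero))) (vcons (Eq Nat (succ (succ (succ (succ zero)))) (succ (succ (succ (succ zero))))) (succ zero) (refl Nat (succ (succ (succ (succ zero))))) (vcons (Eq Nat (succ (succ (succ (succ zero)))) (succ (succ (succ (succ zero))))) zero (refl Nat (succ (succ (succ (succ zero))))) (vnil (Eq Nat (succ (succ (succ (succ zero)))) (succ (succ (succ (succ zero)))))))) (vcons (Eq Nat (succ (succ (succ (succ zero)))) (succ (succ (succ (succ zero))))) (succ zero) (refl Nat (succ (succ (succ (succ zero))))) (vcons (Eq Nat (succ (succ (succ (succ zero)))) (succ (succ (succ (succ zero))))) zero (refl Nat (succ (succ (succ (succ zero))))) (vnil (Eq Nat (succ (succ (succ (succ zero)))) (succ (succ (succ (succ zero))))))))
normal-order step count: 10
started in normal form: no
first contracted redex: a beta-redex


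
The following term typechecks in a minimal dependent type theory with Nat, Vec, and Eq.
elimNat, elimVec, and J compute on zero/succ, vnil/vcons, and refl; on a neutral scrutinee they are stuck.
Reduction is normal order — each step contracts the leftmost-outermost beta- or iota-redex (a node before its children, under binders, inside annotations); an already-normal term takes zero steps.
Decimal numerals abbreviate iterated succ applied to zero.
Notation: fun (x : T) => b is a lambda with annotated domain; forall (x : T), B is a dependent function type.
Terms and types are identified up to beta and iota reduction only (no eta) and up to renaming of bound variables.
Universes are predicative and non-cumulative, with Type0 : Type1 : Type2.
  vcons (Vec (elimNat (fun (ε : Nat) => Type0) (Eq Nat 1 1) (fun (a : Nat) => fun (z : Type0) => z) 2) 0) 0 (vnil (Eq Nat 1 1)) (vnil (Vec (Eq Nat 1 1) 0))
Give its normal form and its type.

normal form:
  vcons (Vec (Eq Nat 1 1) 0) 0 (vnil (Eq Nat 1 1)) (vnil (Vec (Eq Nat 1 1) 0))
type:
  Vec (Vec (Eq Nat 1 1) 0) 1
observation: normalization takes exactly 7 steps under the normal-order strategy.


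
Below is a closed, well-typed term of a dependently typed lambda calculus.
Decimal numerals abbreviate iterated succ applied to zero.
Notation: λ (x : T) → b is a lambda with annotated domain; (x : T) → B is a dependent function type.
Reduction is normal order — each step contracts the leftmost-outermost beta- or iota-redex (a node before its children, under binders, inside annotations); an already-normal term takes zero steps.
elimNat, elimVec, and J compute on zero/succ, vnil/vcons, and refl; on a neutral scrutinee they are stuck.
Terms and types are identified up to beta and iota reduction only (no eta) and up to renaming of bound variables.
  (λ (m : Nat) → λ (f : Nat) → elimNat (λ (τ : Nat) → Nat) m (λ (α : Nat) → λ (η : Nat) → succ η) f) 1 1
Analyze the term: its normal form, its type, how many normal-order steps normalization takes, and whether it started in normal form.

resulting normal form:
  2
the term's type:
  Nat
steps to reach normal form (normal order): 6
already normal: no
first redex: a beta-redex


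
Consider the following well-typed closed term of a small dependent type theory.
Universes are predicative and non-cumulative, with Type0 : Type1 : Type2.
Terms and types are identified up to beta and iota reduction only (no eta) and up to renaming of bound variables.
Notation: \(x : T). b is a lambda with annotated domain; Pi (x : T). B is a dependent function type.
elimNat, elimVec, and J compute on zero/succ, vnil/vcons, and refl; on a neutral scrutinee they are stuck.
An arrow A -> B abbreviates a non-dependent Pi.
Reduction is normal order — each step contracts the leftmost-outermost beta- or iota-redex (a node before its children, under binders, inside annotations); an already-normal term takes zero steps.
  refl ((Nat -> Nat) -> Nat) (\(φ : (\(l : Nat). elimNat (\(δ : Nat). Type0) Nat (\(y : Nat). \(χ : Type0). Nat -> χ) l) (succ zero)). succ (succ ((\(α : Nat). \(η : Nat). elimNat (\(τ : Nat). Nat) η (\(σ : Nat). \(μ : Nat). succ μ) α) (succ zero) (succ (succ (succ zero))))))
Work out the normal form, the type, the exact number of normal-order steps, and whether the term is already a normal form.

reduced normal form:
  refl ((Nat -> Nat) -> Nat) (\(φ : Nat -> Nat). succ (succ (succ (succ (succ (succ zero))))))
type:
  Eq ((Nat -> Nat) -> Nat) (\(φ : Nat -> Nat). succ (succ (succ (succ (succ (succ zero)))))) (\(l : Nat -> Nat). succ (succ (succ (succ (succ (succ zero))))))
steps to reach normal form (normal order): 11
started in normal form: no
first redex: a beta-redex


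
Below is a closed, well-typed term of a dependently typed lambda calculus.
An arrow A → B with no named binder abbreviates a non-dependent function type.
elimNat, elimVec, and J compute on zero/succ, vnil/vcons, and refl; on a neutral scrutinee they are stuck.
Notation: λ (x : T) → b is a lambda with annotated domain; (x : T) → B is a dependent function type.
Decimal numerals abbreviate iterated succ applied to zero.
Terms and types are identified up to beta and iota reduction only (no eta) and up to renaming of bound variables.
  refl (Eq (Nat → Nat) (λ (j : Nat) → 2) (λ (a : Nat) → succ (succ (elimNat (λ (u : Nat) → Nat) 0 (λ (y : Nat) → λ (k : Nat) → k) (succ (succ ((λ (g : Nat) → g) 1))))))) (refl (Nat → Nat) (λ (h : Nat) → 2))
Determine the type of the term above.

inferred type:
  Eq (Eq (Nat → Nat) (λ (j : Nat) → 2) (λ (a : Nat) → 2)) (refl (Nat → Nat) (λ (u : Nat) → 2)) (refl (Nat → Nat) (λ (y : Nat) → 2))


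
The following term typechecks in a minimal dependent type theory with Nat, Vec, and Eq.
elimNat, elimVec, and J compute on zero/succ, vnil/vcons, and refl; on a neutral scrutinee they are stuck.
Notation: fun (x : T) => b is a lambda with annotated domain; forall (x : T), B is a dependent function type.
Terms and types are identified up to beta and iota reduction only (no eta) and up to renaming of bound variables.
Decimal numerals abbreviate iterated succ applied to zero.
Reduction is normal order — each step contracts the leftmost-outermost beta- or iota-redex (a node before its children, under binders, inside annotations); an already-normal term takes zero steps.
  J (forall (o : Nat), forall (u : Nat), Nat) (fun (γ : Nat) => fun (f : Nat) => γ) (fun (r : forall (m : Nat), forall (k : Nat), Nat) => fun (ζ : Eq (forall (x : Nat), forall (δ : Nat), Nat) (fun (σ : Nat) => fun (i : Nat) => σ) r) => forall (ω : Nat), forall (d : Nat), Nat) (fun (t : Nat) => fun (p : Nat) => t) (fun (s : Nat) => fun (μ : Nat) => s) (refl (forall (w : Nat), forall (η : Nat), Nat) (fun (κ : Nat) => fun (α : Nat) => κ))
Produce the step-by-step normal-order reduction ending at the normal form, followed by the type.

normal-order reduction sequence:
  J (forall (o : Nat), forall (u : Nat), Nat) (fun (γ : Nat) => fun (f : Nat) => γ) (fun (r : forall (m : Nat), forall (k : Nat), Nat) => fun (ζ : Eq (forall (x : Nat), forall (δ : Nat), Nat) (fun (σ : Nat) => fun (i : Nat) => σ) r) => forall (ω : Nat), forall (d : Nat), Nat) (fun (t : Nat) => fun (p : Nat) => t) (fun (s : Nat) => fun (μ : Nat) => s) (refl (forall (w : Nat), forall (η : Nat), Nat) (fun (κ : Nat) => fun (α : Nat) => κ))
  ~> fun (o : Nat) => fun (u : Nat) => o
inferred type:
  forall (o : Nat), forall (u : Nat), Nat


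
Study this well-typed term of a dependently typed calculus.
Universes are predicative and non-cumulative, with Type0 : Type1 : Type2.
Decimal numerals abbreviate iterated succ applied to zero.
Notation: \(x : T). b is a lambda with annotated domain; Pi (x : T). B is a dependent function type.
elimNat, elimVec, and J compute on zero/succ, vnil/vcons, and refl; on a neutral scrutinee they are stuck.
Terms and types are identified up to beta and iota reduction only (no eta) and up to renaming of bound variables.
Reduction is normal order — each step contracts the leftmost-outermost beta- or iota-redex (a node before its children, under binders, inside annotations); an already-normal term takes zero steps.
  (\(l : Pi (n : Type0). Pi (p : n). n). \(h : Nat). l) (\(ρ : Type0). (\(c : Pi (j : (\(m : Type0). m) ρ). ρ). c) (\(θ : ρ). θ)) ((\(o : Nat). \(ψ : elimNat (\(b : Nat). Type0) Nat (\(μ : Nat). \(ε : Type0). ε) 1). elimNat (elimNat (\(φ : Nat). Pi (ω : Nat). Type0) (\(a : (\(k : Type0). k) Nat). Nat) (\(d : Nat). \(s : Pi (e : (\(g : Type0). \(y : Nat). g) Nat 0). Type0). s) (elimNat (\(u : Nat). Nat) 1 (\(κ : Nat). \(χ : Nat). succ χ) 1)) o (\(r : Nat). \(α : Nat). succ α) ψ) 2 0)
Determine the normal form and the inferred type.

resulting normal form:
  \(l : Type0). \(n : l). n
type:
  Pi (l : Type0). Pi (n : l). l


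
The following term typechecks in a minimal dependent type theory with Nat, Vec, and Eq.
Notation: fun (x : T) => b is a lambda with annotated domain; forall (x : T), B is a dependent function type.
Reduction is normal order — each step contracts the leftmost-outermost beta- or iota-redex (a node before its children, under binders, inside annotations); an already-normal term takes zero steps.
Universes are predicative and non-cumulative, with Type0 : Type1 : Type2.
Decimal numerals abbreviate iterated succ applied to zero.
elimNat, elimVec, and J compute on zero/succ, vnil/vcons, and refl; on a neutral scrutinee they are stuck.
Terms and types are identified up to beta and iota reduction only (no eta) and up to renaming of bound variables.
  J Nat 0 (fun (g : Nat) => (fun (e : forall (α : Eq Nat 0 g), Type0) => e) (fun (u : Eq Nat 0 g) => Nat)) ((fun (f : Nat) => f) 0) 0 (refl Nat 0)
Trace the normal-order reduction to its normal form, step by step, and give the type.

normal-order reduction:
  J Nat 0 (fun (g : Nat) => (fun (e : forall (α : Eq Nat 0 g), Type0) => e) (fun (u : Eq Nat 0 g) => Nat)) ((fun (f : Nat) => f) 0) 0 (refl Nat 0)
  ~> (fun (g : Nat) => g) 0
  ~> 0
type:
  Nat


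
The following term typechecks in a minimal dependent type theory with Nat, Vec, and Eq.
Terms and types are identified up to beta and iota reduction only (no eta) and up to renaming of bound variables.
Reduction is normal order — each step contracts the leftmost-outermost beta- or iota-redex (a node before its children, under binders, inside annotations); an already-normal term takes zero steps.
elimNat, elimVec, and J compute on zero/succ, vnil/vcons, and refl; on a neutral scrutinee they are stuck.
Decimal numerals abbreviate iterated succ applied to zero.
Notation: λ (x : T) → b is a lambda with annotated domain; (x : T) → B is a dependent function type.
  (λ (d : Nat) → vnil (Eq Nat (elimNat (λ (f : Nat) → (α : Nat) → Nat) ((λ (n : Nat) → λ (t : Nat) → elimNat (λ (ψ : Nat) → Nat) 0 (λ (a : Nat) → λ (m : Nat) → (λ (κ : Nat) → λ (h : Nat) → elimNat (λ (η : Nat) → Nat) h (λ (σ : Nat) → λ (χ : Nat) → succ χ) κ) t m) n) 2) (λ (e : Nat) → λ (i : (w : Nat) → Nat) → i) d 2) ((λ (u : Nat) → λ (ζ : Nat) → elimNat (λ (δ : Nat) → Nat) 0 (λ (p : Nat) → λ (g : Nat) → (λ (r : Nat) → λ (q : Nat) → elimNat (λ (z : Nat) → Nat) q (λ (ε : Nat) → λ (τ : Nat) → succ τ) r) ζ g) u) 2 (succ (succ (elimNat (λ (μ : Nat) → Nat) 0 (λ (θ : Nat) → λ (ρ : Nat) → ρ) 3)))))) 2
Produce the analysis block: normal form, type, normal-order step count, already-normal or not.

normal form:
  vnil (Eq Nat 4 4)
inferred type:
  Vec (Eq Nat 4 4) 0
reduction steps (normal order): 82
term was already normal: no
first contracted redex: a beta-redex


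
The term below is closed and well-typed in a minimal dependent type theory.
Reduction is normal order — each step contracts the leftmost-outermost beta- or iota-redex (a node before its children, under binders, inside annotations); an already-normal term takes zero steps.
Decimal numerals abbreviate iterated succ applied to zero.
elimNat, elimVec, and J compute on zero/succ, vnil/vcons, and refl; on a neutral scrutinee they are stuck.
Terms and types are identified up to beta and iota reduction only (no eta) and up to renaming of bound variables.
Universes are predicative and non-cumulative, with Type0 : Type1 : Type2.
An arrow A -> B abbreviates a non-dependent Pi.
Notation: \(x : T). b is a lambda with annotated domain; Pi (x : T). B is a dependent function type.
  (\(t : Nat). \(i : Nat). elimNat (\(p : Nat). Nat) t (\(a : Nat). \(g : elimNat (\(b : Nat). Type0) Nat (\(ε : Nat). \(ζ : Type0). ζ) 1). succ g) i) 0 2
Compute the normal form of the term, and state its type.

reduced normal form:
  2
the term's type:
  Nat
observation: 9 normal-order steps normalize the term, beginning with a beta-redex.


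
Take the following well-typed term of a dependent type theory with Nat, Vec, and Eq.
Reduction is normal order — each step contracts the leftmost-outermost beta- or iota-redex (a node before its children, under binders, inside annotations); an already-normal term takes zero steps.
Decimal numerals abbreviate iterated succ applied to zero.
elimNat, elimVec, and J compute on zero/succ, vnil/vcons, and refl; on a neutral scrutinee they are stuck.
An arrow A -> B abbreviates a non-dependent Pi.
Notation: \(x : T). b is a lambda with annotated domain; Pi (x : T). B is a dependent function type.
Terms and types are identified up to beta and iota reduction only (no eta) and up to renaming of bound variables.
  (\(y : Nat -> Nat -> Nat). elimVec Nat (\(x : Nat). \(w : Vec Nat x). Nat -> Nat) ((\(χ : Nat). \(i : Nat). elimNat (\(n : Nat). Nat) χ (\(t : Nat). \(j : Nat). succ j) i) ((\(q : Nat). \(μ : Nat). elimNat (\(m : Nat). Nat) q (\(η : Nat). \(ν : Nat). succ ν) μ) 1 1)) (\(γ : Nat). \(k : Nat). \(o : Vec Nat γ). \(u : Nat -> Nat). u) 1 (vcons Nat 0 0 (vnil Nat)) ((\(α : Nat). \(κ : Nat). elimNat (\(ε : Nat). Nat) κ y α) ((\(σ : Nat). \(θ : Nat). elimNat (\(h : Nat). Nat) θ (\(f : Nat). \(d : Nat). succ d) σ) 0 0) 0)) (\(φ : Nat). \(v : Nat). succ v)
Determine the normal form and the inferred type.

normal form:
  2
the term's type:
  Nat
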